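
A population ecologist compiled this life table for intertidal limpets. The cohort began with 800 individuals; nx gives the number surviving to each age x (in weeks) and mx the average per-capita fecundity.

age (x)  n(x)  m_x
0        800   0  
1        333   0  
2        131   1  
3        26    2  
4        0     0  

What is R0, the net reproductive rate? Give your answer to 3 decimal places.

lx = nx/n0 = nx/800: 1, 0.41625, 0.16375, 0.0325, 0
lx·mx by age: 0, 0, 0.16375, 0.065, 0
R0 = Σ lx·mx = 0.22875 → 0.229

0.229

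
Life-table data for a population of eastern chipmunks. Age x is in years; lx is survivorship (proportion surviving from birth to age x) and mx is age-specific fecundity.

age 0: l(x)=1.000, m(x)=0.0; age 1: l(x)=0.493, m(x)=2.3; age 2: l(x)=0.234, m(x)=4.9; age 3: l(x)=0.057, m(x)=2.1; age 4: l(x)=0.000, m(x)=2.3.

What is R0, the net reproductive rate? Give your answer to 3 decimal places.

lx·mx by age: 0, 1.1339, 1.1466, 0.1197, 0
R0 = Σ lx·mx = 2.4002 → 2.400

2.400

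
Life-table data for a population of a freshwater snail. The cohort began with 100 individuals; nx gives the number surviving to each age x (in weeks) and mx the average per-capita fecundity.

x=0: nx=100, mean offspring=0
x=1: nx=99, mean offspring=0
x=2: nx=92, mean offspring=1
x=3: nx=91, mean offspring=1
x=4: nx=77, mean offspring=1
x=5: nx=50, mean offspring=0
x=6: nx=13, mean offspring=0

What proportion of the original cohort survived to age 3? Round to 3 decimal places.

0.910

l_3 = n_3/n_0 = 91/100 = 0.91 → 0.910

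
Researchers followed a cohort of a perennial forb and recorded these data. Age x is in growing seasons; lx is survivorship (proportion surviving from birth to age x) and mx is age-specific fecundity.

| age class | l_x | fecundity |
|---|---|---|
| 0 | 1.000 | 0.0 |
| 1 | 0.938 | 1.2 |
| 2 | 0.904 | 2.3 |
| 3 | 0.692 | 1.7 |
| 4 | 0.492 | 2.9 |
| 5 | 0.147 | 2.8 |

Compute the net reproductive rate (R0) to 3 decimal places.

6.220

lx·mx by age: 0, 1.1256, 2.0792, 1.1764, 1.4268, 0.4116
R0 = Σ lx·mx = 6.2196 → 6.220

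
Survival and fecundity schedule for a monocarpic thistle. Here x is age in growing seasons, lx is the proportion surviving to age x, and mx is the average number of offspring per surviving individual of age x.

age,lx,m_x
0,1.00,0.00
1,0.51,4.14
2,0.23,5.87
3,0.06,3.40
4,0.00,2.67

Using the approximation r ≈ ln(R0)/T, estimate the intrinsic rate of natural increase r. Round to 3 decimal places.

0.878

R0 = Σ lx·mx = 0 + 2.1114 + 1.3501 + 0.204 + 0 = 3.6655
Σ x·lx·mx = 5.4236; T = 5.4236/3.6655 = 1.47963…
r ≈ ln(R0)/T = ln(3.6655)/1.47963… = 0.8779… → 0.878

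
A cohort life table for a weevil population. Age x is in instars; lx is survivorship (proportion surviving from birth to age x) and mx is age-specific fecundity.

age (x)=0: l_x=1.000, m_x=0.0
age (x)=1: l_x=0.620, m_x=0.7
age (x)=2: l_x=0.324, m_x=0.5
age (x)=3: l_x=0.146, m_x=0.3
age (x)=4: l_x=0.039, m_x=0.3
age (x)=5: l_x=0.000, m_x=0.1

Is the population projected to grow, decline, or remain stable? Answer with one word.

declining

R0 = Σ lx·mx = 0 + 0.434 + 0.162 + 0.0438 + 0.0117 + 0 = 0.6515
R0 < 1, so the population is declining.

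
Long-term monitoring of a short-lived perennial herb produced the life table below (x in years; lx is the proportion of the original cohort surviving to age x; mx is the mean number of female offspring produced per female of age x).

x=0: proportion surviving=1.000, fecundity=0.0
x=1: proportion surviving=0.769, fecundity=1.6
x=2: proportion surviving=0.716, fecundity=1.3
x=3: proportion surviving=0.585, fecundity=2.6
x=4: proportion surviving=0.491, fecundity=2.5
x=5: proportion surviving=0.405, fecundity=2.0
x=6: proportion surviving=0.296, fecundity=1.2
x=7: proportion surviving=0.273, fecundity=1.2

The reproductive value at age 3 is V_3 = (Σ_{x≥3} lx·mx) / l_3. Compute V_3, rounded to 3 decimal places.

7.250

lx·mx for x ≥ 3: 1.521, 1.2275, 0.81, 0.3552, 0.3276 → sum = 4.2413
V_3 = 4.2413 / l_3 = 4.2413 / 0.585 = 7.250085… → 7.250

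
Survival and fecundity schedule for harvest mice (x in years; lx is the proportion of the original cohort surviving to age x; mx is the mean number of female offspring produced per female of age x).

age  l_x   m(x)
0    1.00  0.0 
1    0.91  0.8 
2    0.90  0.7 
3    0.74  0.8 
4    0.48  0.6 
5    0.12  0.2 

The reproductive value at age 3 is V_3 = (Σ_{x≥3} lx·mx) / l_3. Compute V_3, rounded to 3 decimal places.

lx·mx for x ≥ 3: 0.592, 0.288, 0.024 → sum = 0.904
V_3 = 0.904 / l_3 = 0.904 / 0.74 = 1.221622… → 1.222

1.222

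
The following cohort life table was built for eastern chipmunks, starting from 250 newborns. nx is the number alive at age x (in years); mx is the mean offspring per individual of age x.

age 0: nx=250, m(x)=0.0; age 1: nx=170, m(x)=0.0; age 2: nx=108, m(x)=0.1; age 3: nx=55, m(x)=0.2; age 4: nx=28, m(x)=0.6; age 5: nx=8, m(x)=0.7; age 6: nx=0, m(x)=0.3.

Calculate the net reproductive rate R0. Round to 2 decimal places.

lx = nx/n0 = nx/250: 1, 0.68, 0.432, 0.22, 0.112, 0.032, 0
lx·mx by age: 0, 0, 0.0432, 0.044, 0.0672, 0.0224, 0
R0 = Σ lx·mx = 0.1768 → 0.18

0.18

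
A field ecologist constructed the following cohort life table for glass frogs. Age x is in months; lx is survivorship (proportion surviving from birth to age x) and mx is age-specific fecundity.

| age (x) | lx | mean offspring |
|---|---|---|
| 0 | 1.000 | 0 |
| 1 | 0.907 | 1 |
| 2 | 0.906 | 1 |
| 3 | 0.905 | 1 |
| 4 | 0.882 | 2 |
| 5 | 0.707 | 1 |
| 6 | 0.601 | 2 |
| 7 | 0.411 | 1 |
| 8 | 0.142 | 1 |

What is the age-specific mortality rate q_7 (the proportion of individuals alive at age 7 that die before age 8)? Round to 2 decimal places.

q_7 = (l_7 − l_8) / l_7 = (0.411 − 0.142) / 0.411
     = 0.269 / 0.411 = 0.654501… → 0.65

0.65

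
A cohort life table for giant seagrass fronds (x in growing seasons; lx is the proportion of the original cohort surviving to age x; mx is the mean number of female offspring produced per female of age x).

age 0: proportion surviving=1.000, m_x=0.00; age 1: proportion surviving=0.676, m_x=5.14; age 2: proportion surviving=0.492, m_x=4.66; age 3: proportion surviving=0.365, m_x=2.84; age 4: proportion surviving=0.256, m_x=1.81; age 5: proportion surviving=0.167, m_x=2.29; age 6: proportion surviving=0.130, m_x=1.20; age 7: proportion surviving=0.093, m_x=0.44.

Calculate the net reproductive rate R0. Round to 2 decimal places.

7.85

lx·mx by age: 0, 3.47464, 2.29272, 1.0366, 0.46336, 0.38243, 0.156, 0.04092
R0 = Σ lx·mx = 7.84667 → 7.85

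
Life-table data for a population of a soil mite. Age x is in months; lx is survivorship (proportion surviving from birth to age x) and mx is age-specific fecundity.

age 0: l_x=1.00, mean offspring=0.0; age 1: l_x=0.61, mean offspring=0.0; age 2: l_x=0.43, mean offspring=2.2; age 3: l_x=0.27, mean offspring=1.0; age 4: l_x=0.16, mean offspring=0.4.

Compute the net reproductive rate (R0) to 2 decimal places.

lx·mx by age: 0, 0, 0.946, 0.27, 0.064
R0 = Σ lx·mx = 1.28 → 1.28

1.28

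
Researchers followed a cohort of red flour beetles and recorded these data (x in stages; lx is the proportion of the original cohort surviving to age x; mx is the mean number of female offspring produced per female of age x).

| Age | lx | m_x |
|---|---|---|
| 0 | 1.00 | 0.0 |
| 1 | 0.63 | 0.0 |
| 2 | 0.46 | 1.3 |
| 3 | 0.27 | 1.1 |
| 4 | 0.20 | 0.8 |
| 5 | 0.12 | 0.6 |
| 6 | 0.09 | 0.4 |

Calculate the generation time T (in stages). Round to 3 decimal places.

lx·mx: 0, 0, 0.598, 0.297, 0.16, 0.072, 0.036 → R0 = 1.163
x·lx·mx: 0, 0, 1.196, 0.891, 0.64, 0.36, 0.216 → Σ = 3.303
T = 3.303 / 1.163 = 2.840069… → 2.840

2.840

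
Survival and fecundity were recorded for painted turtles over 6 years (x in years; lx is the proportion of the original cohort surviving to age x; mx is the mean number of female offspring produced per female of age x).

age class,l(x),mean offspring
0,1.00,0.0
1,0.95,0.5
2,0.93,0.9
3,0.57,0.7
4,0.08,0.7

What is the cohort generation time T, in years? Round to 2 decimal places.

lx·mx: 0, 0.475, 0.837, 0.399, 0.056 → R0 = 1.767
x·lx·mx: 0, 0.475, 1.674, 1.197, 0.224 → Σ = 3.57
T = 3.57 / 1.767 = 2.020374… → 2.02

2.02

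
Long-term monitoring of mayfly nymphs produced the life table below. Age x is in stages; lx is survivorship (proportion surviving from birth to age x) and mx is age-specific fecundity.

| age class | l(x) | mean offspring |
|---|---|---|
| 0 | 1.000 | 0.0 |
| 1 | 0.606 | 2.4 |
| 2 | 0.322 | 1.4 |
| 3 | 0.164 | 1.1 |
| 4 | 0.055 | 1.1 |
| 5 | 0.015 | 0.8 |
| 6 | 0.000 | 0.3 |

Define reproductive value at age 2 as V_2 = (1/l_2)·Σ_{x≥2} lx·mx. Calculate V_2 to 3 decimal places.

lx·mx for x ≥ 2: 0.4508, 0.1804, 0.0605, 0.012, 0 → sum = 0.7037
V_2 = 0.7037 / l_2 = 0.7037 / 0.322 = 2.185404… → 2.185

2.185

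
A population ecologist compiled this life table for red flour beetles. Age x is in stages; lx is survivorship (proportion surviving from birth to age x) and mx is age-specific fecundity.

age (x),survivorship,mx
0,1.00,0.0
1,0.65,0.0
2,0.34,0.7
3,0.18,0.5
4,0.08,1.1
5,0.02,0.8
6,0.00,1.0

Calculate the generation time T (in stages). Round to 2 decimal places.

lx·mx: 0, 0, 0.238, 0.09, 0.088, 0.016, 0 → R0 = 0.432
x·lx·mx: 0, 0, 0.476, 0.27, 0.352, 0.08, 0 → Σ = 1.178
T = 1.178 / 0.432 = 2.726852… → 2.73

2.73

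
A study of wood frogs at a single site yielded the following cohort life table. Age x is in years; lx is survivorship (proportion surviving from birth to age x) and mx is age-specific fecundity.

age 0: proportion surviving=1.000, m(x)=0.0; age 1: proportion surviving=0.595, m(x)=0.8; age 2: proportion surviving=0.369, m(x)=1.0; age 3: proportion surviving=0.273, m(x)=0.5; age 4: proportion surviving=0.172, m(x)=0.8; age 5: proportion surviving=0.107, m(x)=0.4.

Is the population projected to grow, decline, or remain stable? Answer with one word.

R0 = Σ lx·mx = 0 + 0.476 + 0.369 + 0.1365 + 0.1376 + 0.0428 = 1.1619
R0 > 1, so the population is growing.

growing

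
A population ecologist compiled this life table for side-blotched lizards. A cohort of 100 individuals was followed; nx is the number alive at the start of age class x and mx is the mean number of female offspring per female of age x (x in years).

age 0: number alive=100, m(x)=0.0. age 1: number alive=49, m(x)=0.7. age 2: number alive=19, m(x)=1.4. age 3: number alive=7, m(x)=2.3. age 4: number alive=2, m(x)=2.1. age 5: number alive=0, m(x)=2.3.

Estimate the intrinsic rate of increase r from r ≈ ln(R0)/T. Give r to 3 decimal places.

-0.111

lx = nx/n0 = nx/100: 1, 0.49, 0.19, 0.07, 0.02, 0
R0 = Σ lx·mx = 0 + 0.343 + 0.266 + 0.161 + 0.042 + 0 = 0.812
Σ x·lx·mx = 1.526; T = 1.526/0.812 = 1.87931…
r ≈ ln(R0)/T = ln(0.812)/1.87931… = -0.11081… → -0.111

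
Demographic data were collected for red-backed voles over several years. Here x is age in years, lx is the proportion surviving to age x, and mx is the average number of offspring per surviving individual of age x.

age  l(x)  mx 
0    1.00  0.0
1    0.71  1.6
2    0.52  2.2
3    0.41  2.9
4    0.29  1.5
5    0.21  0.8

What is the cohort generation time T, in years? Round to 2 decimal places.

2.35

lx·mx: 0, 1.136, 1.144, 1.189, 0.435, 0.168 → R0 = 4.072
x·lx·mx: 0, 1.136, 2.288, 3.567, 1.74, 0.84 → Σ = 9.571
T = 9.571 / 4.072 = 2.350442… → 2.35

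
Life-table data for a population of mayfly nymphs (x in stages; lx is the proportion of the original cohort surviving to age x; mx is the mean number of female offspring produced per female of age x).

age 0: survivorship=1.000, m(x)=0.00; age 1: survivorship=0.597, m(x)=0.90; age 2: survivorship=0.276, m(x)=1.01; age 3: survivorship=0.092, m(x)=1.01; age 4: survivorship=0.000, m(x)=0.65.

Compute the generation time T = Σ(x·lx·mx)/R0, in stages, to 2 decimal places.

lx·mx: 0, 0.5373, 0.27876, 0.09292, 0 → R0 = 0.90898
x·lx·mx: 0, 0.5373, 0.55752, 0.27876, 0 → Σ = 1.37358
T = 1.37358 / 0.90898 = 1.511122… → 1.51

1.51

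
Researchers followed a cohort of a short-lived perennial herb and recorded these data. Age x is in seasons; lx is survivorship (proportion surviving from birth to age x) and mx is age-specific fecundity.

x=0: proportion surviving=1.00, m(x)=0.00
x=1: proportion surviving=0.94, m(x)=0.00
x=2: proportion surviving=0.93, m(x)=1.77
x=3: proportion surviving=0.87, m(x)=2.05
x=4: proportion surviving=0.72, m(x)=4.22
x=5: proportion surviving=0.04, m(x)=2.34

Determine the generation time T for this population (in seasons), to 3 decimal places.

3.241

lx·mx: 0, 0, 1.6461, 1.7835, 3.0384, 0.0936 → R0 = 6.5616
x·lx·mx: 0, 0, 3.2922, 5.3505, 12.1536, 0.468 → Σ = 21.2643
T = 21.2643 / 6.5616 = 3.240719… → 3.241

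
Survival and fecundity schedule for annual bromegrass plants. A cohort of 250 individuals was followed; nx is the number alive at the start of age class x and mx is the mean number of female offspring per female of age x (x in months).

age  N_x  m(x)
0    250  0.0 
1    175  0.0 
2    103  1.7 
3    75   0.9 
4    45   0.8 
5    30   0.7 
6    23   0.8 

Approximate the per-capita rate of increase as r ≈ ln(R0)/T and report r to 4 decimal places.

lx = nx/n0 = nx/250: 1, 0.7, 0.412, 0.3, 0.18, 0.12, 0.092
R0 = Σ lx·mx = 0 + 0 + 0.7004 + 0.27 + 0.144 + 0.084 + 0.0736 = 1.272
Σ x·lx·mx = 3.6484; T = 3.6484/1.272 = 2.86824…
r ≈ ln(R0)/T = ln(1.272)/2.86824… = 0.083881… → 0.0839

0.0839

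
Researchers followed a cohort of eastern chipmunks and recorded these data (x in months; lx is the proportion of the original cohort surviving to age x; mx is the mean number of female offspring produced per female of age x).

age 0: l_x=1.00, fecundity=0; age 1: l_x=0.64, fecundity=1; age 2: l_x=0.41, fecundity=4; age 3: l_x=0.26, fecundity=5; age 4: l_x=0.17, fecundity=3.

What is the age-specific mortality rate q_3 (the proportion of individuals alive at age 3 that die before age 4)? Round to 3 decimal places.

0.346

q_3 = (l_3 − l_4) / l_3 = (0.26 − 0.17) / 0.26
     = 0.09 / 0.26 = 0.346154… → 0.346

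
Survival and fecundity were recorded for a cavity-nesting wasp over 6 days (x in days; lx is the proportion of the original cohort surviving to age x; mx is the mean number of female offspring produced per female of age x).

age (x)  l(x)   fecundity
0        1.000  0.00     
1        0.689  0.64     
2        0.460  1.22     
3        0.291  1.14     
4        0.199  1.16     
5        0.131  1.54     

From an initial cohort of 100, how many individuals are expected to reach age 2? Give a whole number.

46

Expected survivors = N0 · l_2 = 100 × 0.460 = 46 → 46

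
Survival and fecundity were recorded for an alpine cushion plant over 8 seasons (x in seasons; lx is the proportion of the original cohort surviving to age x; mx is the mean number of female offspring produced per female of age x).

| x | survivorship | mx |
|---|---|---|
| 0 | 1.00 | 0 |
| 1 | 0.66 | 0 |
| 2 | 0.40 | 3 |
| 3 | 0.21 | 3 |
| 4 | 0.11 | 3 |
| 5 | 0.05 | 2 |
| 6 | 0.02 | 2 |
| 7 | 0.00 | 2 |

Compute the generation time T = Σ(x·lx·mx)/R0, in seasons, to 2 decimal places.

2.76

lx·mx: 0, 0, 1.2, 0.63, 0.33, 0.1, 0.04, 0 → R0 = 2.3
x·lx·mx: 0, 0, 2.4, 1.89, 1.32, 0.5, 0.24, 0 → Σ = 6.35
T = 6.35 / 2.3 = 2.76087… → 2.76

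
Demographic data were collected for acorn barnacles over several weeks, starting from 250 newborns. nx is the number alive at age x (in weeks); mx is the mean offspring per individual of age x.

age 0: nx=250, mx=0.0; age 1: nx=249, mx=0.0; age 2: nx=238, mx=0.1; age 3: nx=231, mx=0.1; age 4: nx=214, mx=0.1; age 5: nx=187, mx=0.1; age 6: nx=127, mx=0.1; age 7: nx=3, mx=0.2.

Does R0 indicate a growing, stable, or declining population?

declining

lx = nx/n0 = nx/250: 1, 0.996, 0.952, 0.924, 0.856, 0.748, 0.508, 0.012
R0 = Σ lx·mx = 0 + 0 + 0.0952 + 0.0924 + 0.0856 + 0.0748 + 0.0508 + 0.0024 = 0.4012
R0 < 1, so the population is declining.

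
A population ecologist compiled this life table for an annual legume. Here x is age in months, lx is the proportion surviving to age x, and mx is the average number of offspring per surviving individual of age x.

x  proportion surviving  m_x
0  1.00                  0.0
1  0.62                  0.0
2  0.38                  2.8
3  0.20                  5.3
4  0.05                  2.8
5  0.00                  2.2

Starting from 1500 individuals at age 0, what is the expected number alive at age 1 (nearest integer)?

Expected survivors = N0 · l_1 = 1500 × 0.62 = 930 → 930

930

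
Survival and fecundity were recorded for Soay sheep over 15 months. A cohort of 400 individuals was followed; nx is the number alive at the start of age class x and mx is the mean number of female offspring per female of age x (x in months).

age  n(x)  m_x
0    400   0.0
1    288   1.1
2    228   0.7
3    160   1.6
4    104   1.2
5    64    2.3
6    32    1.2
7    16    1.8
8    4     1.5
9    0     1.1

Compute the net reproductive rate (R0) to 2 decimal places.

lx = nx/n0 = nx/400: 1, 0.72, 0.57, 0.4, 0.26, 0.16, 0.08, 0.04, 0.01, 0
lx·mx by age: 0, 0.792, 0.399, 0.64, 0.312, 0.368, 0.096, 0.072, 0.015, 0
R0 = Σ lx·mx = 2.694 → 2.69

2.69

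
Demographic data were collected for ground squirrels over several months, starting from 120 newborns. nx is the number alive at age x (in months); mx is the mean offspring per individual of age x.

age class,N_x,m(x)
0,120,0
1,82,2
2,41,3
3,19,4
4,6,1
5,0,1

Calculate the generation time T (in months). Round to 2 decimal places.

1.79

lx = nx/n0 = nx/120: 1, 0.68333…, 0.34167…, 0.15833…, 0.05, 0
lx·mx: 0, 1.366667…, 1.025…, 0.633333…, 0.05, 0 → R0 = 3.075…
x·lx·mx: 0, 1.366667…, 2.05…, 1.9…, 0.2, 0 → Σ = 5.516667…
T = 5.516667… / 3.075… = 1.794038… → 1.79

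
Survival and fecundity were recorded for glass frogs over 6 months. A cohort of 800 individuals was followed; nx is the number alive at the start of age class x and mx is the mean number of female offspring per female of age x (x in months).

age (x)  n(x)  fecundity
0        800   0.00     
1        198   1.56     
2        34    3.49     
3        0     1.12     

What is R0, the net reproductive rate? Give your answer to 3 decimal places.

lx = nx/n0 = nx/800: 1, 0.2475, 0.0425, 0
lx·mx by age: 0, 0.3861, 0.148325, 0
R0 = Σ lx·mx = 0.534425 → 0.534

0.534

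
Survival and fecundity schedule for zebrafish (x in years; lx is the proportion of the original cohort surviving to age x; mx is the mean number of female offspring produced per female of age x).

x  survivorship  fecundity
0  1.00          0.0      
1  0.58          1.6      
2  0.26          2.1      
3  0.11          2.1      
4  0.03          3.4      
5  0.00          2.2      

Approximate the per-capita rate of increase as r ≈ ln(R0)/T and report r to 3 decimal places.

0.343

R0 = Σ lx·mx = 0 + 0.928 + 0.546 + 0.231 + 0.102 + 0 = 1.807
Σ x·lx·mx = 3.121; T = 3.121/1.807 = 1.72717…
r ≈ ln(R0)/T = ln(1.807)/1.72717… = 0.34256… → 0.343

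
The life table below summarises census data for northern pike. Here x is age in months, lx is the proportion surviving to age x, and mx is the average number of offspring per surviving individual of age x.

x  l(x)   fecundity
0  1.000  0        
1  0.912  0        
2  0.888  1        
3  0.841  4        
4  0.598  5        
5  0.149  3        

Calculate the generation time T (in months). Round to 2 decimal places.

lx·mx: 0, 0, 0.888, 3.364, 2.99, 0.447 → R0 = 7.689
x·lx·mx: 0, 0, 1.776, 10.092, 11.96, 2.235 → Σ = 26.063
T = 26.063 / 7.689 = 3.389648… → 3.39

3.39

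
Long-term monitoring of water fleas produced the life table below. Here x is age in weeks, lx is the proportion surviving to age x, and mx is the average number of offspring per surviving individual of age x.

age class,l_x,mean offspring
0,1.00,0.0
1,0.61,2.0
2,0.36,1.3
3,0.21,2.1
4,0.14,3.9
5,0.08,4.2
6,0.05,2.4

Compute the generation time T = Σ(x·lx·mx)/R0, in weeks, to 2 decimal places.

2.58

lx·mx: 0, 1.22, 0.468, 0.441, 0.546, 0.336, 0.12 → R0 = 3.131
x·lx·mx: 0, 1.22, 0.936, 1.323, 2.184, 1.68, 0.72 → Σ = 8.063
T = 8.063 / 3.131 = 2.575216… → 2.58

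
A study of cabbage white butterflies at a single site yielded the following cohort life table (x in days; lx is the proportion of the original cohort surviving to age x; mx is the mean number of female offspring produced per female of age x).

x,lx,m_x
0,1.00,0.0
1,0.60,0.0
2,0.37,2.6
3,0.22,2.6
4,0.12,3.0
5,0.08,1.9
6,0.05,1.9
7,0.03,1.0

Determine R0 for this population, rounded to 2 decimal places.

2.17

lx·mx by age: 0, 0, 0.962, 0.572, 0.36, 0.152, 0.095, 0.03
R0 = Σ lx·mx = 2.171 → 2.17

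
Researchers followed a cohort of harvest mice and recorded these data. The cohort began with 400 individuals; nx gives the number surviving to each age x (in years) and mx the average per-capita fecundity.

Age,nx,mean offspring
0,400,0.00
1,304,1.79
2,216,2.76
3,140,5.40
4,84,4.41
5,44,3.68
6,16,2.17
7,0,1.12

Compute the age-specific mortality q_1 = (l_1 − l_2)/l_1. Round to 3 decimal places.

0.289

lx = nx/n0 = nx/400: 1, 0.76, 0.54, 0.35, 0.21, 0.11, 0.04, 0
q_1 = (l_1 − l_2) / l_1 = (0.76 − 0.54) / 0.76
     = 0.22 / 0.76 = 0.289474… → 0.289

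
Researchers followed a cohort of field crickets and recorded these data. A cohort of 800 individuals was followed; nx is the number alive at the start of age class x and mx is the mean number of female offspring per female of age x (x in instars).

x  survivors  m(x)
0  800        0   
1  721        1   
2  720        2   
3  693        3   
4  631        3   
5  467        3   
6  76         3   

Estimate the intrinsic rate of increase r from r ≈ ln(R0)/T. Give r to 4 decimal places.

0.6841

lx = nx/n0 = nx/800: 1, 0.90125, 0.9, 0.86625, 0.78875, 0.58375, 0.095
R0 = Σ lx·mx = 0 + 0.90125 + 1.8 + 2.59875 + 2.36625 + 1.75125 + 0.285 = 9.7025
Σ x·lx·mx = 32.22875; T = 32.22875/9.7025 = 3.3217…
r ≈ ln(R0)/T = ln(9.7025)/3.3217… = 0.684104… → 0.6841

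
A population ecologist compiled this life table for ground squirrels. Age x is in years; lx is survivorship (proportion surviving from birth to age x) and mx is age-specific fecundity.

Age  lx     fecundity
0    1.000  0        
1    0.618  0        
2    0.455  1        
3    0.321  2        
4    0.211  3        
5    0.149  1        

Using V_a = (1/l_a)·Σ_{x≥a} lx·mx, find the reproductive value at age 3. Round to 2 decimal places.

lx·mx for x ≥ 3: 0.642, 0.633, 0.149 → sum = 1.424
V_3 = 1.424 / l_3 = 1.424 / 0.321 = 4.436137… → 4.44

4.44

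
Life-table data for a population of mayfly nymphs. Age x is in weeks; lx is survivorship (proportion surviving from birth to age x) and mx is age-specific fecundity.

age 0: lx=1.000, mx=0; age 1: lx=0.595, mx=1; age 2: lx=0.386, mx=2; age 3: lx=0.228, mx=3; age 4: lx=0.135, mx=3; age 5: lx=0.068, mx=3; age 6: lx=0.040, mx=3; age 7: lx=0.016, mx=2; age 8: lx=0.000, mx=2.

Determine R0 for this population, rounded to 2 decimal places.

2.81

lx·mx by age: 0, 0.595, 0.772, 0.684, 0.405, 0.204, 0.12, 0.032, 0
R0 = Σ lx·mx = 2.812 → 2.81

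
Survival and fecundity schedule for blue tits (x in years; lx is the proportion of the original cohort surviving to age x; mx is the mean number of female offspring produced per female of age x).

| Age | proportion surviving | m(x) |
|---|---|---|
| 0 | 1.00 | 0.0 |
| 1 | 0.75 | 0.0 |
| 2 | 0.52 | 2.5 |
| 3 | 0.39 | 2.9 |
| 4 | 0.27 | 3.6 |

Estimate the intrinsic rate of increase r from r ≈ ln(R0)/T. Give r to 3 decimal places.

0.422

R0 = Σ lx·mx = 0 + 0 + 1.3 + 1.131 + 0.972 = 3.403
Σ x·lx·mx = 9.881; T = 9.881/3.403 = 2.90361…
r ≈ ln(R0)/T = ln(3.403)/2.90361… = 0.42177… → 0.422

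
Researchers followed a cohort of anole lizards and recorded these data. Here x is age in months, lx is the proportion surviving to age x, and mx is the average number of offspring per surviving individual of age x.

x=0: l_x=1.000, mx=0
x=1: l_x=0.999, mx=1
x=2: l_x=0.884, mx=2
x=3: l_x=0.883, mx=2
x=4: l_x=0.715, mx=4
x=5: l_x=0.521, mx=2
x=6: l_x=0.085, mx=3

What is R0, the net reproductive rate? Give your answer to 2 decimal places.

lx·mx by age: 0, 0.999, 1.768, 1.766, 2.86, 1.042, 0.255
R0 = Σ lx·mx = 8.69 → 8.69

8.69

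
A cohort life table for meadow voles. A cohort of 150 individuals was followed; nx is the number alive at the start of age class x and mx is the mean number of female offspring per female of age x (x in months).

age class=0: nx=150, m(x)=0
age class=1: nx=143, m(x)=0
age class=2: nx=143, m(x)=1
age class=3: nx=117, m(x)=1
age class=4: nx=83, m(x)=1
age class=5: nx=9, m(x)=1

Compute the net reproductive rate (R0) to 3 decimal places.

2.347

lx = nx/n0 = nx/150: 1, 0.95333…, 0.95333…, 0.78, 0.55333…, 0.06
lx·mx by age: 0, 0, 0.953333…, 0.78, 0.553333…, 0.06
R0 = Σ lx·mx = 2.346667… → 2.347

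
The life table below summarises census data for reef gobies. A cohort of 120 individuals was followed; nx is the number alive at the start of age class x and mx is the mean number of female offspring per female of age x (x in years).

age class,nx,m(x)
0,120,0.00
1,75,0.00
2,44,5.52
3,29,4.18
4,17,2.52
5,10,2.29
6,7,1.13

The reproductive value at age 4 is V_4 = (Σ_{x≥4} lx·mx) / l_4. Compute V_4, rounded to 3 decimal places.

4.332

lx = nx/n0 = nx/120: 1, 0.625, 0.36667…, 0.24167…, 0.14167…, 0.08333…, 0.05833…
lx·mx for x ≥ 4: 0.357…, 0.190833…, 0.065917… → sum = 0.61375…
V_4 = 0.61375… / l_4 = 0.61375… / 0.141667… = 4.332353… → 4.332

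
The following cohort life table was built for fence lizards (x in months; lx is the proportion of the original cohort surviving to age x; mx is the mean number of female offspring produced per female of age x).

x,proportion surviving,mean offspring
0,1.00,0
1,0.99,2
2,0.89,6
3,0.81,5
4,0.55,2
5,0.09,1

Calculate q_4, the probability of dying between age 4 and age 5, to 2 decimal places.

q_4 = (l_4 − l_5) / l_4 = (0.55 − 0.09) / 0.55
     = 0.46 / 0.55 = 0.836364… → 0.84

0.84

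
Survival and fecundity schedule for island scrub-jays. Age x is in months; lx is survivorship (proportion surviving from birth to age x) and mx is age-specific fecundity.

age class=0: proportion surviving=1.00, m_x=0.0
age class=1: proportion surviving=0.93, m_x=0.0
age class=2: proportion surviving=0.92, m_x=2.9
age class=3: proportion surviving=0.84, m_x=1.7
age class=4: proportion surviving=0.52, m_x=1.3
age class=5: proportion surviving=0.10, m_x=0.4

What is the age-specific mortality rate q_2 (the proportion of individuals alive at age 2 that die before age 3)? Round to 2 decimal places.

0.09

q_2 = (l_2 − l_3) / l_2 = (0.92 − 0.84) / 0.92
     = 0.08 / 0.92 = 0.086957… → 0.09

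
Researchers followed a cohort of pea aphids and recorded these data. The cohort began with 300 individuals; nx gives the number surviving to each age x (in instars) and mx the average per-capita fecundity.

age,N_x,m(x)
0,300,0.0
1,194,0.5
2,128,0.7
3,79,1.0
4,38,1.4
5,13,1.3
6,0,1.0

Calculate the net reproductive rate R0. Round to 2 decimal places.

1.12

lx = nx/n0 = nx/300: 1, 0.64667…, 0.42667…, 0.26333…, 0.12667…, 0.04333…, 0
lx·mx by age: 0, 0.323333…, 0.298667…, 0.263333…, 0.177333…, 0.056333…, 0
R0 = Σ lx·mx = 1.119… → 1.12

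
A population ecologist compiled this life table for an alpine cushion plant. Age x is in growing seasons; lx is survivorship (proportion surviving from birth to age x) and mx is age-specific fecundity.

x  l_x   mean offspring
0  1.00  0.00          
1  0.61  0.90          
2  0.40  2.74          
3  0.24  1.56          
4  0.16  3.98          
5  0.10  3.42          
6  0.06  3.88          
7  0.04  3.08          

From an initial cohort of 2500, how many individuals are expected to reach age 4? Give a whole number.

400

Expected survivors = N0 · l_4 = 2500 × 0.16 = 400 → 400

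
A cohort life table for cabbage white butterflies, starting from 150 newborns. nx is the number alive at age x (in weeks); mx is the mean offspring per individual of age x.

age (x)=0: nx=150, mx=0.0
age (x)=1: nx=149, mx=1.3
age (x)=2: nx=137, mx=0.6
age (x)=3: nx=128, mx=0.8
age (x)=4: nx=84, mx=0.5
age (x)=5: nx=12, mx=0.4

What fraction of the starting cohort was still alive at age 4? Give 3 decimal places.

l_4 = n_4/n_0 = 84/150 = 0.56 → 0.560

0.560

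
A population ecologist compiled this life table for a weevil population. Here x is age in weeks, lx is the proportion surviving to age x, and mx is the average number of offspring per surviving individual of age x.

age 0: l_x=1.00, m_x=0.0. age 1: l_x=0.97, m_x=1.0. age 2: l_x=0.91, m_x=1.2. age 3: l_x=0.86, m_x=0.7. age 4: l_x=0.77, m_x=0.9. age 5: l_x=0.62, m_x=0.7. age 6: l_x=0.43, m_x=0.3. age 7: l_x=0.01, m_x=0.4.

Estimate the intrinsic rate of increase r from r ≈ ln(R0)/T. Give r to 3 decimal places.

R0 = Σ lx·mx = 0 + 0.97 + 1.092 + 0.602 + 0.693 + 0.434 + 0.129 + 0.004 = 3.924
Σ x·lx·mx = 10.704; T = 10.704/3.924 = 2.72783…
r ≈ ln(R0)/T = ln(3.924)/2.72783… = 0.50117… → 0.501

0.501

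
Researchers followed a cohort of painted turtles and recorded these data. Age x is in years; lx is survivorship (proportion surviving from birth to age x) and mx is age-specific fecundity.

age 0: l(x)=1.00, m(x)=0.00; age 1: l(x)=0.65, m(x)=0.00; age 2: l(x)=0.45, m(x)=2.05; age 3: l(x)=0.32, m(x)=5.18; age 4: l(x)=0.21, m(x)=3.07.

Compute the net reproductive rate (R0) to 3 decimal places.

lx·mx by age: 0, 0, 0.9225, 1.6576, 0.6447
R0 = Σ lx·mx = 3.2248 → 3.225

3.225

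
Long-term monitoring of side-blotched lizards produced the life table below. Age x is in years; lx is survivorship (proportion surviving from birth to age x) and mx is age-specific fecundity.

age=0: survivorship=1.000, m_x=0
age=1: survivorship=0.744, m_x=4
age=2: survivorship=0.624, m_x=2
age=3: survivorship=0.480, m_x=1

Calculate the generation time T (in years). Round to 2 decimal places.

lx·mx: 0, 2.976, 1.248, 0.48 → R0 = 4.704
x·lx·mx: 0, 2.976, 2.496, 1.44 → Σ = 6.912
T = 6.912 / 4.704 = 1.469388… → 1.47

1.47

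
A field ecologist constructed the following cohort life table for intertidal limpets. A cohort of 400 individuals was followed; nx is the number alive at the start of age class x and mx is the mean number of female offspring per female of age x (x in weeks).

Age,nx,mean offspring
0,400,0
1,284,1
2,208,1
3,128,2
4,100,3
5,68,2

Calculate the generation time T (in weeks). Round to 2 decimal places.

2.83

lx = nx/n0 = nx/400: 1, 0.71, 0.52, 0.32, 0.25, 0.17
lx·mx: 0, 0.71, 0.52, 0.64, 0.75, 0.34 → R0 = 2.96
x·lx·mx: 0, 0.71, 1.04, 1.92, 3, 1.7 → Σ = 8.37
T = 8.37 / 2.96 = 2.827703… → 2.83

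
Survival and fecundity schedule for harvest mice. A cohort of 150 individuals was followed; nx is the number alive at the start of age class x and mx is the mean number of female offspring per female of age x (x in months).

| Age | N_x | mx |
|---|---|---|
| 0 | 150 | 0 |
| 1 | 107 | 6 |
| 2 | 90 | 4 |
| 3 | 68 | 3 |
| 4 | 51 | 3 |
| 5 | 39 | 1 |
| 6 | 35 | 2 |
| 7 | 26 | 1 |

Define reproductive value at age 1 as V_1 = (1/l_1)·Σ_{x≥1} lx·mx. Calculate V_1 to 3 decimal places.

lx = nx/n0 = nx/150: 1, 0.71333…, 0.6, 0.45333…, 0.34, 0.26, 0.23333…, 0.17333…
lx·mx for x ≥ 1: 4.28…, 2.4, 1.36…, 1.02, 0.26, 0.466667…, 0.173333… → sum = 9.96…
V_1 = 9.96… / l_1 = 9.96… / 0.713333… = 13.962617… → 13.963

13.963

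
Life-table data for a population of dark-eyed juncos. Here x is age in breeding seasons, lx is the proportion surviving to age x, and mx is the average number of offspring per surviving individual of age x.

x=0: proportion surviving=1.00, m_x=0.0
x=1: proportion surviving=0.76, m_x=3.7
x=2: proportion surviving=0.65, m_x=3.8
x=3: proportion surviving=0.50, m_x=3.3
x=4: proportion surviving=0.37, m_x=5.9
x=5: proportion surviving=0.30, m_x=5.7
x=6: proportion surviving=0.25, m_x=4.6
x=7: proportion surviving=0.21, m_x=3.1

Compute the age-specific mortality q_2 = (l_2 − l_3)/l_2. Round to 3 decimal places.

0.231

q_2 = (l_2 − l_3) / l_2 = (0.65 − 0.5) / 0.65
     = 0.15 / 0.65 = 0.230769… → 0.231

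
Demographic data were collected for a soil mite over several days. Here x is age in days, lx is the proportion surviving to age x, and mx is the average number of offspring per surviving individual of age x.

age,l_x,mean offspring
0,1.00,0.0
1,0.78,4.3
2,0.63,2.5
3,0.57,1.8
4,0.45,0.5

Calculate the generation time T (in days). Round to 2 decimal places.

lx·mx: 0, 3.354, 1.575, 1.026, 0.225 → R0 = 6.18
x·lx·mx: 0, 3.354, 3.15, 3.078, 0.9 → Σ = 10.482
T = 10.482 / 6.18 = 1.696117… → 1.70

1.70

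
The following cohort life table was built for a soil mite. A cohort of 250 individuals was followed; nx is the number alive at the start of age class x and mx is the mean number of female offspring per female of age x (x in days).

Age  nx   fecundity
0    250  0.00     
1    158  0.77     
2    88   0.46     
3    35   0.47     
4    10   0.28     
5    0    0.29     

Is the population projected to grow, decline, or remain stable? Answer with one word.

lx = nx/n0 = nx/250: 1, 0.632, 0.352, 0.14, 0.04, 0
R0 = Σ lx·mx = 0 + 0.48664 + 0.16192 + 0.0658 + 0.0112 + 0 = 0.72556
R0 < 1, so the population is declining.

declining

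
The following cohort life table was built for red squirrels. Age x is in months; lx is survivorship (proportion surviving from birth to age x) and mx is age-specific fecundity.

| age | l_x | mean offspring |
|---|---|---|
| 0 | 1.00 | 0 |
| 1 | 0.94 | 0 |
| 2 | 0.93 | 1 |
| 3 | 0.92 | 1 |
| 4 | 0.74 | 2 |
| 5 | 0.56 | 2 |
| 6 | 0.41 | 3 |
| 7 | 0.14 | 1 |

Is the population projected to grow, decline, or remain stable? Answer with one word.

growing

R0 = Σ lx·mx = 0 + 0 + 0.93 + 0.92 + 1.48 + 1.12 + 1.23 + 0.14 = 5.82
R0 > 1, so the population is growing.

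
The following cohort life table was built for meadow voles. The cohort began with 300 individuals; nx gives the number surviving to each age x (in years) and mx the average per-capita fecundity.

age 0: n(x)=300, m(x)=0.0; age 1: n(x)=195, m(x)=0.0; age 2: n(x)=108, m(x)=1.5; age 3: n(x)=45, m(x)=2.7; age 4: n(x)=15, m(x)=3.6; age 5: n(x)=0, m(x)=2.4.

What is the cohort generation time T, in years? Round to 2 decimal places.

lx = nx/n0 = nx/300: 1, 0.65, 0.36, 0.15, 0.05, 0
lx·mx: 0, 0, 0.54, 0.405, 0.18, 0 → R0 = 1.125
x·lx·mx: 0, 0, 1.08, 1.215, 0.72, 0 → Σ = 3.015
T = 3.015 / 1.125 = 2.68 → 2.68

2.68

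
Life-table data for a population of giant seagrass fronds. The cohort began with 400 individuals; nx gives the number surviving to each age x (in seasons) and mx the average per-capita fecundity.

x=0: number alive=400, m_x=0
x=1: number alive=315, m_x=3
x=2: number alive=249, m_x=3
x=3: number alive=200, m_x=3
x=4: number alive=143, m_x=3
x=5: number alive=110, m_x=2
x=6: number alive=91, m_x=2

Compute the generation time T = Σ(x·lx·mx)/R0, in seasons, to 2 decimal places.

2.61

lx = nx/n0 = nx/400: 1, 0.7875, 0.6225, 0.5, 0.3575, 0.275, 0.2275
lx·mx: 0, 2.3625, 1.8675, 1.5, 1.0725, 0.55, 0.455 → R0 = 7.8075
x·lx·mx: 0, 2.3625, 3.735, 4.5, 4.29, 2.75, 2.73 → Σ = 20.3675
T = 20.3675 / 7.8075 = 2.60871… → 2.61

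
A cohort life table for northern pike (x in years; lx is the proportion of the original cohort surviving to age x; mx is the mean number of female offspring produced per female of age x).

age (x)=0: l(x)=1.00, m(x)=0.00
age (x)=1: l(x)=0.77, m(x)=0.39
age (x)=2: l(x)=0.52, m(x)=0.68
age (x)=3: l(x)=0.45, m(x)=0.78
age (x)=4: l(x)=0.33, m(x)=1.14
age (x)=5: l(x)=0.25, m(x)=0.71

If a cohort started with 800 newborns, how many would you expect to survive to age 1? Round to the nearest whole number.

Expected survivors = N0 · l_1 = 800 × 0.77 = 616 → 616

616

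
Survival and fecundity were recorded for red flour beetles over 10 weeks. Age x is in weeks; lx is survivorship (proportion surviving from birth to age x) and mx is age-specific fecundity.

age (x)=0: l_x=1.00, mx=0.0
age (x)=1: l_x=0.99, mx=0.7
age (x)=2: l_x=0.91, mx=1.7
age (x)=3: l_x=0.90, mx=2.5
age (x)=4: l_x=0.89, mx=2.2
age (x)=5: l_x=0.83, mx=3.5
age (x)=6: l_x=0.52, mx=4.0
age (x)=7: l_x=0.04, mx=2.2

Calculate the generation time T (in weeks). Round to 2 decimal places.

3.99

lx·mx: 0, 0.693, 1.547, 2.25, 1.958, 2.905, 2.08, 0.088 → R0 = 11.521
x·lx·mx: 0, 0.693, 3.094, 6.75, 7.832, 14.525, 12.48, 0.616 → Σ = 45.99
T = 45.99 / 11.521 = 3.991841… → 3.99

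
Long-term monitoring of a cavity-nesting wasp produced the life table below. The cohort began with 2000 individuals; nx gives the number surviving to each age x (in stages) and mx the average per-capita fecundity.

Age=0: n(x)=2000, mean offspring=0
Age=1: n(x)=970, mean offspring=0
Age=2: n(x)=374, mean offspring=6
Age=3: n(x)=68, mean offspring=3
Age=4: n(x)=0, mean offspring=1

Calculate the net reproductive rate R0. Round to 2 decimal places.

1.22

lx = nx/n0 = nx/2000: 1, 0.485, 0.187, 0.034, 0
lx·mx by age: 0, 0, 1.122, 0.102, 0
R0 = Σ lx·mx = 1.224 → 1.22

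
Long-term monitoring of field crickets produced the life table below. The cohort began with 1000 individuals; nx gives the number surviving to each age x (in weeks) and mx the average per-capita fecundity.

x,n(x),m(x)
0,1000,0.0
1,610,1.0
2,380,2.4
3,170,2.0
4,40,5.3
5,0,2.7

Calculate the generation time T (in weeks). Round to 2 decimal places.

lx = nx/n0 = nx/1000: 1, 0.61, 0.38, 0.17, 0.04, 0
lx·mx: 0, 0.61, 0.912, 0.34, 0.212, 0 → R0 = 2.074
x·lx·mx: 0, 0.61, 1.824, 1.02, 0.848, 0 → Σ = 4.302
T = 4.302 / 2.074 = 2.074253… → 2.07

2.07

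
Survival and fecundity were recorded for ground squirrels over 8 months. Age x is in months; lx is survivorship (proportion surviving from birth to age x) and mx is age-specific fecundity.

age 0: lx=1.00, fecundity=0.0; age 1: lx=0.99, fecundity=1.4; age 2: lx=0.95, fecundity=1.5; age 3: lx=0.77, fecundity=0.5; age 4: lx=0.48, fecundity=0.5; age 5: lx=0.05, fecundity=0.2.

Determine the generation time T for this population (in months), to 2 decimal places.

1.86

lx·mx: 0, 1.386, 1.425, 0.385, 0.24, 0.01 → R0 = 3.446
x·lx·mx: 0, 1.386, 2.85, 1.155, 0.96, 0.05 → Σ = 6.401
T = 6.401 / 3.446 = 1.857516… → 1.86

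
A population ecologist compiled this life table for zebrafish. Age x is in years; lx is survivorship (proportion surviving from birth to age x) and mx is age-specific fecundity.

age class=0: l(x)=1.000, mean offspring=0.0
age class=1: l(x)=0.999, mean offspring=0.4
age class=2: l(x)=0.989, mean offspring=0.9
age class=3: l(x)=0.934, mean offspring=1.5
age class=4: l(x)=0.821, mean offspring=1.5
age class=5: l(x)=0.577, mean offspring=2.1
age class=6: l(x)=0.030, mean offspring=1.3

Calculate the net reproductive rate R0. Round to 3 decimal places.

lx·mx by age: 0, 0.3996, 0.8901, 1.401, 1.2315, 1.2117, 0.039
R0 = Σ lx·mx = 5.1729 → 5.173

5.173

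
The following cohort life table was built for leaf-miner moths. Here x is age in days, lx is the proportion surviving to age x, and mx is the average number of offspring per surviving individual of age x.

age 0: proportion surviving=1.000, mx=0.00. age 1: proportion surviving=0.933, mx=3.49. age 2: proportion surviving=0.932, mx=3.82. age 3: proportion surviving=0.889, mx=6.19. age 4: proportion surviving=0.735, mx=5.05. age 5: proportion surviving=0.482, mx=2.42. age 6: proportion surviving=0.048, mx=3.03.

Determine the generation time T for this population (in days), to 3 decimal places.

lx·mx: 0, 3.25617, 3.56024, 5.50291, 3.71175, 1.16644, 0.14544 → R0 = 17.34295
x·lx·mx: 0, 3.25617, 7.12048, 16.50873, 14.847, 5.8322, 0.87264 → Σ = 48.43722
T = 48.43722 / 17.34295 = 2.792905… → 2.793

2.793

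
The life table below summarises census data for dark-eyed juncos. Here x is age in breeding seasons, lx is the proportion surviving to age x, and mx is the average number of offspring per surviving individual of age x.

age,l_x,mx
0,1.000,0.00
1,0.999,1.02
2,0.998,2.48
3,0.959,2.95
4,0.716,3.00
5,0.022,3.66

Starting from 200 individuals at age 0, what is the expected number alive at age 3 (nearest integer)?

192

Expected survivors = N0 · l_3 = 200 × 0.959 = 191.8 → 192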